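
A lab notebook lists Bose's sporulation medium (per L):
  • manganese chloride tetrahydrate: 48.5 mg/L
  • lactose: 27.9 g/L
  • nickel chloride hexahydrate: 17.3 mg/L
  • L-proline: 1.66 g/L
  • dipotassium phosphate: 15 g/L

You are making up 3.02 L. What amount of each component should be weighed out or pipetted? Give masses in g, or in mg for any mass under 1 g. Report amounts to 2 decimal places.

manganese chloride tetrahydrate 146.47 mg; lactose 84.26 g; nickel chloride hexahydrate 52.25 mg; L-proline 5.01 g; dipotassium phosphate 45.30 g

Scale factor relative to 1 L: 3.02.
manganese chloride tetrahydrate: 48.5 mg/L × 3.02 L = 146.47 mg
lactose: 27.9 g/L × 3.02 L = 84.26 g
nickel chloride hexahydrate: 17.3 mg/L × 3.02 L = 52.25 mg
L-proline: 1.66 g/L × 3.02 L = 5.01 g
dipotassium phosphate: 15 g/L × 3.02 L = 45.30 g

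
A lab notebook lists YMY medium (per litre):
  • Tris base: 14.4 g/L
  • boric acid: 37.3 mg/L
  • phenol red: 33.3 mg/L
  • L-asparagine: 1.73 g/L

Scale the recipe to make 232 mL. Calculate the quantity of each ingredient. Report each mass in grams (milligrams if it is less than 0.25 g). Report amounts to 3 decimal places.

Tris base 3.341 g; boric acid 8.654 mg; phenol red 7.726 mg; L-asparagine 0.401 g

Working volume: 232 mL = 0.232 L.
Tris base: 14.4 g/L × 0.232 L = 3.341 g
boric acid: 37.3 mg/L × 0.232 L = 8.654 mg
phenol red: 33.3 mg/L × 0.232 L = 7.726 mg
L-asparagine: 1.73 g/L × 0.232 L = 0.401 g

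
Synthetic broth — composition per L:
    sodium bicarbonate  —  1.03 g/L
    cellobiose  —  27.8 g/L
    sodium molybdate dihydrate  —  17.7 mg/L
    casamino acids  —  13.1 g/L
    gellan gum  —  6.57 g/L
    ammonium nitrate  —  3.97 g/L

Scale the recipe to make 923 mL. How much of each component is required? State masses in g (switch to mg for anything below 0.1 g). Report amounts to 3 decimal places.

sodium bicarbonate 0.951 g; cellobiose 25.659 g; sodium molybdate dihydrate 16.337 mg; casamino acids 12.091 g; gellan gum 6.064 g; ammonium nitrate 3.664 g

Target volume = 923 mL = 0.923 L.
sodium bicarbonate: 1.03 g/L × 0.923 L = 0.951 g
cellobiose: 27.8 g/L × 0.923 L = 25.659 g
sodium molybdate dihydrate: 17.7 mg/L × 0.923 L = 16.337 mg
casamino acids: 13.1 g/L × 0.923 L = 12.091 g
gellan gum: 6.57 g/L × 0.923 L = 6.064 g
ammonium nitrate: 3.97 g/L × 0.923 L = 3.664 g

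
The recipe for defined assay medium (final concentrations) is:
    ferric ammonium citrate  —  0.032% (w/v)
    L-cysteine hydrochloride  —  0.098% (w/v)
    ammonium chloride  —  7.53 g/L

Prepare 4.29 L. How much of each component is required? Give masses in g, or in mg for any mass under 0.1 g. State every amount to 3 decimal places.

Working volume: 4.29 L.
ferric ammonium citrate: 0.032% w/v = 0.32 g/L → 0.32 × 4.29 L = 1.373 g
L-cysteine hydrochloride: 0.098 g per 100 mL × 4290 mL ÷ 100 = 4.204 g
ammonium chloride: 7.53 g/L × 4.29 L = 32.304 g

ferric ammonium citrate 1.373 g; L-cysteine hydrochloride 4.204 g; ammonium chloride 32.304 g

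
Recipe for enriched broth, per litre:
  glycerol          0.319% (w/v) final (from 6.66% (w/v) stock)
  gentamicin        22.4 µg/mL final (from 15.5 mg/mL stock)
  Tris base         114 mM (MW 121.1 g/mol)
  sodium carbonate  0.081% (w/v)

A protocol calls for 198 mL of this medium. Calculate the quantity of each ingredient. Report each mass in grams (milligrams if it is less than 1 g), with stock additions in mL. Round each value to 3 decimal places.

glycerol 9.484 mL; gentamicin 0.286 mL; Tris base 2.733 g; sodium carbonate 160.380 mg

Scale factor relative to 1 L: 0.198.
glycerol: dilute stock: 0.319% ÷ 6.66% × 198 mL = 9.484 mL
gentamicin: dilute stock: 22.4 µg/mL × 198 mL ÷ 15500 µg/mL = 0.286 mL
Tris base: 114 mmol/L × 121.1 g/mol × 0.198 L ÷ 1000 = 2.733 g
sodium carbonate: 0.081% w/v = 0.81 g/L → 0.81 × 0.198 L = 0.16038 g = 160.380 mg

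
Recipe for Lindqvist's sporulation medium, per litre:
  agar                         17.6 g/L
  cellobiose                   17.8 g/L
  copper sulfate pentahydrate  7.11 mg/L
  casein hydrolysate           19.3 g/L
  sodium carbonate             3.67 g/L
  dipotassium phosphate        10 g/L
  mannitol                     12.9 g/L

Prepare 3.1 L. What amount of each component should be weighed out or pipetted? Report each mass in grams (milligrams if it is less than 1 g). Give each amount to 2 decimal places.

Working volume: 3.1 L.
agar: 17.6 g/L × 3.1 L = 54.56 g
cellobiose: 17.8 g/L × 3.1 L = 55.18 g
copper sulfate pentahydrate: 7.11 mg/L × 3.1 L = 22.04 mg
casein hydrolysate: 19.3 g/L × 3.1 L = 59.83 g
sodium carbonate: 3.67 g/L × 3.1 L = 11.38 g
dipotassium phosphate: 10 g/L × 3.1 L = 31.00 g
mannitol: 12.9 g/L × 3.1 L = 39.99 g

agar 54.56 g; cellobiose 55.18 g; copper sulfate pentahydrate 22.04 mg; casein hydrolysate 59.83 g; sodium carbonate 11.38 g; dipotassium phosphate 31.00 g; mannitol 39.99 g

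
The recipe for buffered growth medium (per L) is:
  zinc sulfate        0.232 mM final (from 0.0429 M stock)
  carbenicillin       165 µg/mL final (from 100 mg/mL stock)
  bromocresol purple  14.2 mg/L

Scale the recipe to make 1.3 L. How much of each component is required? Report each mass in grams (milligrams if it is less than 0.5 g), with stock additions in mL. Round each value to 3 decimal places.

Working volume: 1.3 L.
zinc sulfate: V = C2·V2/C1 = 0.232 mM × 1300 mL ÷ 42.9 mM = 7.030 mL
carbenicillin: V = C2·V2/C1 = 165 µg/mL × 1300 mL ÷ 100000 µg/mL = 2.145 mL
bromocresol purple: 14.2 mg/L × 1.3 L = 18.460 mg

zinc sulfate 7.030 mL; carbenicillin 2.145 mL; bromocresol purple 18.460 mg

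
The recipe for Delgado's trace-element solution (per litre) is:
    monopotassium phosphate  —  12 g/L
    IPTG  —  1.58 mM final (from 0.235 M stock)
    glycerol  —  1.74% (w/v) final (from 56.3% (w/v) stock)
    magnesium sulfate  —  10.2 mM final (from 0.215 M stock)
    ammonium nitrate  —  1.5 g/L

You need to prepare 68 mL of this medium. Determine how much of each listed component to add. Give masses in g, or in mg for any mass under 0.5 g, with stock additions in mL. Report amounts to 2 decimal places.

Working volume: 68 mL = 0.068 L.
monopotassium phosphate: 12 g/L × 0.068 L = 0.82 g
IPTG: C1V1 = C2V2 → 1.58 mM × 68 mL ÷ 235 mM = 0.46 mL
glycerol: V = C2·V2/C1 = 1.74% ÷ 56.3% × 68 mL = 2.10 mL
magnesium sulfate: V = C2·V2/C1 = 10.2 mM × 68 mL ÷ 215 mM = 3.23 mL
ammonium nitrate: 1.5 g/L × 0.068 L = 0.102 g = 102.00 mg

monopotassium phosphate 0.82 g; IPTG 0.46 mL; glycerol 2.10 mL; magnesium sulfate 3.23 mL; ammonium nitrate 102.00 mg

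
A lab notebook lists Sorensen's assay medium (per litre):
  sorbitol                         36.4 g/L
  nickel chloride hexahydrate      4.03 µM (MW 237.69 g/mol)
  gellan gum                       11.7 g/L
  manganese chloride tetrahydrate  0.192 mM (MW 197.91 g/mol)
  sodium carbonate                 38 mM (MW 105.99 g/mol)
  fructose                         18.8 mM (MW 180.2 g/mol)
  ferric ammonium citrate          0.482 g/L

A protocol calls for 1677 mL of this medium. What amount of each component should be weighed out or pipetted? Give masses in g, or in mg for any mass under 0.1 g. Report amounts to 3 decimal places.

Scale factor relative to 1 L: 1.677.
sorbitol: 36.4 g/L × 1.677 L = 61.043 g
nickel chloride hexahydrate: 4.03 µmol/L × 237.69 g/mol × 1.677 L ÷ 1000 = 1.606 mg
gellan gum: 11.7 g/L × 1.677 L = 19.621 g
manganese chloride tetrahydrate: 0.192 mmol/L × 197.91 mg/mmol × 1.677 L = 63.724 mg
sodium carbonate: 38 mmol/L × 105.99 g/mol × 1.677 L ÷ 1000 = 6.754 g
fructose: 18.8 mmol/L × 180.2 g/mol × 1.677 L ÷ 1000 = 5.681 g
ferric ammonium citrate: 0.482 g/L × 1.677 L = 0.808 g

sorbitol 61.043 g; nickel chloride hexahydrate 1.606 mg; gellan gum 19.621 g; manganese chloride tetrahydrate 63.724 mg; sodium carbonate 6.754 g; fructose 5.681 g; ferric ammonium citrate 0.808 g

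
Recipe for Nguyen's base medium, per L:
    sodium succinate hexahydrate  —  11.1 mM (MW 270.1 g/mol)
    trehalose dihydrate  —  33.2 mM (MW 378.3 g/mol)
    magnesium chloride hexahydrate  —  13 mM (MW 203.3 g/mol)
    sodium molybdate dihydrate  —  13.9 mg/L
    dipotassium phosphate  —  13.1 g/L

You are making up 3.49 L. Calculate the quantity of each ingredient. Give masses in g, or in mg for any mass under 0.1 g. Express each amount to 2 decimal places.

Scale factor relative to 1 L: 3.49.
sodium succinate hexahydrate: 11.1 mmol/L × 270.1 g/mol × 3.49 L ÷ 1000 = 10.46 g
trehalose dihydrate: 33.2 mmol/L × 378.3 g/mol × 3.49 L ÷ 1000 = 43.83 g
magnesium chloride hexahydrate: 13 mmol/L × 203.3 g/mol × 3.49 L ÷ 1000 = 9.22 g
sodium molybdate dihydrate: 13.9 mg/L × 3.49 L = 48.51 mg
dipotassium phosphate: 13.1 g/L × 3.49 L = 45.72 g

sodium succinate hexahydrate 10.46 g; trehalose dihydrate 43.83 g; magnesium chloride hexahydrate 9.22 g; sodium molybdate dihydrate 48.51 mg; dipotassium phosphate 45.72 g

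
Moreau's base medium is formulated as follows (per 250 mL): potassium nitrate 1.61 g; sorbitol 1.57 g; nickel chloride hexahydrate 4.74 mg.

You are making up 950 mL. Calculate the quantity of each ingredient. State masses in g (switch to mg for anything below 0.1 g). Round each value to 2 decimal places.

Scale factor = 950 mL / 250 mL = 3.8.
potassium nitrate: 1.61 g × (950 mL / 250 mL) = 6.12 g
sorbitol: 1.57 g × (950 mL / 250 mL) = 5.97 g
nickel chloride hexahydrate: 4.74 mg × (950 mL / 250 mL) = 18.01 mg

potassium nitrate 6.12 g; sorbitol 5.97 g; nickel chloride hexahydrate 18.01 mg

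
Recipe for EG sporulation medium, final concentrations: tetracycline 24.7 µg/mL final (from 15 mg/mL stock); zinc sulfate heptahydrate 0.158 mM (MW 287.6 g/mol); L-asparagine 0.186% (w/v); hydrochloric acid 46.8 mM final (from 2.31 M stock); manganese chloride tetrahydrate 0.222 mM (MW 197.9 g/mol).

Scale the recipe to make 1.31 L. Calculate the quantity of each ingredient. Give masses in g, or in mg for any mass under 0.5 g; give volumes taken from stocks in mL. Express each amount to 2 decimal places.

tetracycline 2.16 mL; zinc sulfate heptahydrate 59.53 mg; L-asparagine 2.44 g; hydrochloric acid 26.54 mL; manganese chloride tetrahydrate 57.55 mg

Working volume: 1.31 L.
tetracycline: V = C2·V2/C1 = 24.7 µg/mL × 1310 mL ÷ 15000 µg/mL = 2.16 mL
zinc sulfate heptahydrate: 0.158 mmol/L × 287.6 mg/mmol × 1.31 L = 59.53 mg
L-asparagine: 0.186 g per 100 mL × 1310 mL ÷ 100 = 2.44 g
hydrochloric acid: C1V1 = C2V2 → 46.8 mM × 1310 mL ÷ 2310 mM = 26.54 mL
manganese chloride tetrahydrate: 0.222 mmol/L × 197.9 mg/mmol × 1.31 L = 57.55 mg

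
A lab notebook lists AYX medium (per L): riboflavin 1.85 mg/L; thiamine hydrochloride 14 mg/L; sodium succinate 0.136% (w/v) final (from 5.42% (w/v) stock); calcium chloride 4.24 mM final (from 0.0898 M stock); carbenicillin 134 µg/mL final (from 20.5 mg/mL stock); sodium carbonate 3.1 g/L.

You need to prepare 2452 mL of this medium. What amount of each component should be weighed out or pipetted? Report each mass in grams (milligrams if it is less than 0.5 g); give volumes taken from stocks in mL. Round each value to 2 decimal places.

riboflavin 4.54 mg; thiamine hydrochloride 34.33 mg; sodium succinate 61.53 mL; calcium chloride 115.77 mL; carbenicillin 16.03 mL; sodium carbonate 7.60 g

Target volume = 2452 mL = 2.452 L.
riboflavin: 1.85 mg/L × 2.452 L = 4.54 mg
thiamine hydrochloride: 14 mg/L × 2.452 L = 34.33 mg
sodium succinate: V = C2·V2/C1 = 0.136% ÷ 5.42% × 2452 mL = 61.53 mL
calcium chloride: dilute stock: 4.24 mM × 2452 mL ÷ 89.8 mM = 115.77 mL
carbenicillin: dilute stock: 134 µg/mL × 2452 mL ÷ 20500 µg/mL = 16.03 mL
sodium carbonate: 3.1 g/L × 2.452 L = 7.60 g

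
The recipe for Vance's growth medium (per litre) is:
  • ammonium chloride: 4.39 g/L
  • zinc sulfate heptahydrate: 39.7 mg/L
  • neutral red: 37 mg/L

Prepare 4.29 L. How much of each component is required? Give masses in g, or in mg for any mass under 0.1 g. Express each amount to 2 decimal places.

Working volume: 4.29 L.
ammonium chloride: 4.39 g/L × 4.29 L = 18.83 g
zinc sulfate heptahydrate: 39.7 mg/L × 4.29 L = 170.313 mg = 0.17 g
neutral red: 37 mg/L × 4.29 L = 158.73 mg = 0.16 g

ammonium chloride 18.83 g; zinc sulfate heptahydrate 0.17 g; neutral red 0.16 g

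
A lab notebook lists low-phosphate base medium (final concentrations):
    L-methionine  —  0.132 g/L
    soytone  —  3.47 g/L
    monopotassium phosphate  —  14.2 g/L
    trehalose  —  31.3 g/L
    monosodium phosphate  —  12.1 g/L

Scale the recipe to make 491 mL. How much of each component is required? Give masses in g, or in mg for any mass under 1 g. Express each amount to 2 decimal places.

Working volume: 491 mL = 0.491 L.
L-methionine: 0.132 g/L × 0.491 L = 0.064812 g = 64.81 mg
soytone: 3.47 g/L × 0.491 L = 1.70 g
monopotassium phosphate: 14.2 g/L × 0.491 L = 6.97 g
trehalose: 31.3 g/L × 0.491 L = 15.37 g
monosodium phosphate: 12.1 g/L × 0.491 L = 5.94 g

L-methionine 64.81 mg; soytone 1.70 g; monopotassium phosphate 6.97 g; trehalose 15.37 g; monosodium phosphate 5.94 g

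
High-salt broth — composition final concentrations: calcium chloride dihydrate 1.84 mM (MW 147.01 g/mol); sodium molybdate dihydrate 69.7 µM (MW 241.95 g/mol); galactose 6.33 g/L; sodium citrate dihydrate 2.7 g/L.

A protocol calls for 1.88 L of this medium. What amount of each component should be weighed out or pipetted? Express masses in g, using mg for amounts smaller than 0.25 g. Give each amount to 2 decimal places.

Working volume: 1.88 L.
calcium chloride dihydrate: 1.84 mmol/L × 147.01 g/mol × 1.88 L ÷ 1000 = 0.51 g
sodium molybdate dihydrate: 69.7 µmol/L × 241.95 g/mol × 1.88 L ÷ 1000 = 31.70 mg
galactose: 6.33 g/L × 1.88 L = 11.90 g
sodium citrate dihydrate: 2.7 g/L × 1.88 L = 5.08 g

calcium chloride dihydrate 0.51 g; sodium molybdate dihydrate 31.70 mg; galactose 11.90 g; sodium citrate dihydrate 5.08 g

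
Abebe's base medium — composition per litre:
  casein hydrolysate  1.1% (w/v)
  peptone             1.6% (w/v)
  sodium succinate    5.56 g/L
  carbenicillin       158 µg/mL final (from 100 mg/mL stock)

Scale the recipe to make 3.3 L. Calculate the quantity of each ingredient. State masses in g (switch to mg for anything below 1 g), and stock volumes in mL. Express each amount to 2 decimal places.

Scale factor relative to 1 L: 3.3.
casein hydrolysate: 1.1% w/v = 11 g/L → 11 × 3.3 L = 36.30 g
peptone: 1.6 g per 100 mL × 3300 mL ÷ 100 = 52.80 g
sodium succinate: 5.56 g/L × 3.3 L = 18.35 g
carbenicillin: C1V1 = C2V2 → 158 µg/mL × 3300 mL ÷ 100000 µg/mL = 5.21 mL

casein hydrolysate 36.30 g; peptone 52.80 g; sodium succinate 18.35 g; carbenicillin 5.21 mL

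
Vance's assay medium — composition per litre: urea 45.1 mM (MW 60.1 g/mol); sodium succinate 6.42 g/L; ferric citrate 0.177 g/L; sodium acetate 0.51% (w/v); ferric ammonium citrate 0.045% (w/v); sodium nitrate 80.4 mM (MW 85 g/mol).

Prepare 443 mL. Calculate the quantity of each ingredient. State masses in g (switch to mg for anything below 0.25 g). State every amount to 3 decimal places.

urea 1.201 g; sodium succinate 2.844 g; ferric citrate 78.411 mg; sodium acetate 2.259 g; ferric ammonium citrate 199.350 mg; sodium nitrate 3.027 g

Working volume: 443 mL = 0.443 L.
urea: 45.1 mmol/L × 60.1 g/mol × 0.443 L ÷ 1000 = 1.201 g
sodium succinate: 6.42 g/L × 0.443 L = 2.844 g
ferric citrate: 0.177 g/L × 0.443 L = 0.078411 g = 78.411 mg
sodium acetate: 0.51 g per 100 mL × 443 mL ÷ 100 = 2.259 g
ferric ammonium citrate: 0.045 g per 100 mL × 443 mL ÷ 100 = 0.19935 g = 199.350 mg
sodium nitrate: 80.4 mmol/L × 85 g/mol × 0.443 L ÷ 1000 = 3.027 g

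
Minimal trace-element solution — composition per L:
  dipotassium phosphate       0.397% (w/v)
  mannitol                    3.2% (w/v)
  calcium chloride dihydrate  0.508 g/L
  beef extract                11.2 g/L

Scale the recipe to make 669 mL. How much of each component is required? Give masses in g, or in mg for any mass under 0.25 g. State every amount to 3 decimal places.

Target volume = 669 mL = 0.669 L.
dipotassium phosphate: 0.397 g per 100 mL × 669 mL ÷ 100 = 2.656 g
mannitol: 3.2% w/v = 32 g/L → 32 × 0.669 L = 21.408 g
calcium chloride dihydrate: 0.508 g/L × 0.669 L = 0.340 g
beef extract: 11.2 g/L × 0.669 L = 7.493 g

dipotassium phosphate 2.656 g; mannitol 21.408 g; calcium chloride dihydrate 0.340 g; beef extract 7.493 g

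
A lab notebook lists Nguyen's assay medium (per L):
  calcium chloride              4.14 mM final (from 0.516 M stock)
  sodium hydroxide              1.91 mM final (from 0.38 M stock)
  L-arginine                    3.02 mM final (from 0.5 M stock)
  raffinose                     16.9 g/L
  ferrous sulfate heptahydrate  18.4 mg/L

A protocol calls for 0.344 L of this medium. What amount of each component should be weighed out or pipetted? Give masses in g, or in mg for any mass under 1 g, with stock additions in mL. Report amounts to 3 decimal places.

Working volume: 0.344 L.
calcium chloride: dilute stock: 4.14 mM × 344 mL ÷ 516 mM = 2.760 mL
sodium hydroxide: dilute stock: 1.91 mM × 344 mL ÷ 380 mM = 1.729 mL
L-arginine: C1V1 = C2V2 → 3.02 mM × 344 mL ÷ 500 mM = 2.078 mL
raffinose: 16.9 g/L × 0.344 L = 5.814 g
ferrous sulfate heptahydrate: 18.4 mg/L × 0.344 L = 6.330 mg

calcium chloride 2.760 mL; sodium hydroxide 1.729 mL; L-arginine 2.078 mL; raffinose 5.814 g; ferrous sulfate heptahydrate 6.330 mg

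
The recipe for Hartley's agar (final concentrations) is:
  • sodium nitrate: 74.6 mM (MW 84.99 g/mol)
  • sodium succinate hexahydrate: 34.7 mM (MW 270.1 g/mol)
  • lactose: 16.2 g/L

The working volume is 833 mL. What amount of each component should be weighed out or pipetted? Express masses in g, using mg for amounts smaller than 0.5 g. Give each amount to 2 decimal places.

Scale factor relative to 1 L: 0.833.
sodium nitrate: 74.6 mmol/L × 84.99 g/mol × 0.833 L ÷ 1000 = 5.28 g
sodium succinate hexahydrate: 34.7 mmol/L × 270.1 g/mol × 0.833 L ÷ 1000 = 7.81 g
lactose: 16.2 g/L × 0.833 L = 13.49 g

sodium nitrate 5.28 g; sodium succinate hexahydrate 7.81 g; lactose 13.49 g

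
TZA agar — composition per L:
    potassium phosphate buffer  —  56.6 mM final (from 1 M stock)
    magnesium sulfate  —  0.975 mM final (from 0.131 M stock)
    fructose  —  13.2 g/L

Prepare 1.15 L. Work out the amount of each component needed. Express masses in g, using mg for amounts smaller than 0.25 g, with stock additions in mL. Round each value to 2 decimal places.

potassium phosphate buffer 65.09 mL; magnesium sulfate 8.56 mL; fructose 15.18 g

Scale factor relative to 1 L: 1.15.
potassium phosphate buffer: V = C2·V2/C1 = 56.6 mM × 1150 mL ÷ 1000 mM = 65.09 mL
magnesium sulfate: C1V1 = C2V2 → 0.975 mM × 1150 mL ÷ 131 mM = 8.56 mL
fructose: 13.2 g/L × 1.15 L = 15.18 g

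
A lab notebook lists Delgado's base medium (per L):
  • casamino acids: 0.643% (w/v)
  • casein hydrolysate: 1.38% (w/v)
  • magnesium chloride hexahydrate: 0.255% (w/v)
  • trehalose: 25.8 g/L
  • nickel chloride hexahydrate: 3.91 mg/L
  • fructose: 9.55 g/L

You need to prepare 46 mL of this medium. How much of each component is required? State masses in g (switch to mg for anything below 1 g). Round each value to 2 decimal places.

casamino acids 295.78 mg; casein hydrolysate 634.80 mg; magnesium chloride hexahydrate 117.30 mg; trehalose 1.19 g; nickel chloride hexahydrate 0.18 mg; fructose 439.30 mg

Scale factor relative to 1 L: 0.046.
casamino acids: 0.643% w/v = 6.43 g/L → 6.43 × 0.046 L = 0.29578 g = 295.78 mg
casein hydrolysate: 1.38 g per 100 mL × 46 mL ÷ 100 = 0.6348 g = 634.80 mg
magnesium chloride hexahydrate: 0.255 g per 100 mL × 46 mL ÷ 100 = 0.1173 g = 117.30 mg
trehalose: 25.8 g/L × 0.046 L = 1.19 g
nickel chloride hexahydrate: 3.91 mg/L × 0.046 L = 0.18 mg
fructose: 9.55 g/L × 0.046 L = 0.4393 g = 439.30 mg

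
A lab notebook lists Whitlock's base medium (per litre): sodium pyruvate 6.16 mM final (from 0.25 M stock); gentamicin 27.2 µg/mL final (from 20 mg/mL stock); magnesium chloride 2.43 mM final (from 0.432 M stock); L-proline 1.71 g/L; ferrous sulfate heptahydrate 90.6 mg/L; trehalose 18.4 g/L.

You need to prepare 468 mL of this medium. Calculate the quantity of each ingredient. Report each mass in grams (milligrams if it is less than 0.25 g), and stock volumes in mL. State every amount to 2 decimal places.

sodium pyruvate 11.53 mL; gentamicin 0.64 mL; magnesium chloride 2.63 mL; L-proline 0.80 g; ferrous sulfate heptahydrate 42.40 mg; trehalose 8.61 g

Working volume: 468 mL = 0.468 L.
sodium pyruvate: V = C2·V2/C1 = 6.16 mM × 468 mL ÷ 250 mM = 11.53 mL
gentamicin: dilute stock: 27.2 µg/mL × 468 mL ÷ 20000 µg/mL = 0.64 mL
magnesium chloride: V = C2·V2/C1 = 2.43 mM × 468 mL ÷ 432 mM = 2.63 mL
L-proline: 1.71 g/L × 0.468 L = 0.80 g
ferrous sulfate heptahydrate: 90.6 mg/L × 0.468 L = 42.40 mg
trehalose: 18.4 g/L × 0.468 L = 8.61 g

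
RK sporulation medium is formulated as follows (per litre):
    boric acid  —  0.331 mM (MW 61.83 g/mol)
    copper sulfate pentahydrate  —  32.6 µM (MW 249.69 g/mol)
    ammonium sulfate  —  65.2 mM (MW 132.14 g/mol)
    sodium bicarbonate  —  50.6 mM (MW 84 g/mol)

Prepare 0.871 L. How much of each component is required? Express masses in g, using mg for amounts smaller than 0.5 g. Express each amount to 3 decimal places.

boric acid 17.826 mg; copper sulfate pentahydrate 7.090 mg; ammonium sulfate 7.504 g; sodium bicarbonate 3.702 g

Working volume: 0.871 L.
boric acid: 0.331 mmol/L × 61.83 mg/mmol × 0.871 L = 17.826 mg
copper sulfate pentahydrate: 32.6 µmol/L × 249.69 g/mol × 0.871 L ÷ 1000 = 7.090 mg
ammonium sulfate: 65.2 mmol/L × 132.14 g/mol × 0.871 L ÷ 1000 = 7.504 g
sodium bicarbonate: 50.6 mmol/L × 84 g/mol × 0.871 L ÷ 1000 = 3.702 g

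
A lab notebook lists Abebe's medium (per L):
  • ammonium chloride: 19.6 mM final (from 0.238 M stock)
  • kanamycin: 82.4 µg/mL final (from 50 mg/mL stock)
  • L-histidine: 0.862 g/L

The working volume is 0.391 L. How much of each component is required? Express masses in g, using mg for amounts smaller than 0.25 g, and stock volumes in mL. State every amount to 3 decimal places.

ammonium chloride 32.200 mL; kanamycin 0.644 mL; L-histidine 0.337 g

Scale factor relative to 1 L: 0.391.
ammonium chloride: dilute stock: 19.6 mM × 391 mL ÷ 238 mM = 32.200 mL
kanamycin: V = C2·V2/C1 = 82.4 µg/mL × 391 mL ÷ 50000 µg/mL = 0.644 mL
L-histidine: 0.862 g/L × 0.391 L = 0.337 g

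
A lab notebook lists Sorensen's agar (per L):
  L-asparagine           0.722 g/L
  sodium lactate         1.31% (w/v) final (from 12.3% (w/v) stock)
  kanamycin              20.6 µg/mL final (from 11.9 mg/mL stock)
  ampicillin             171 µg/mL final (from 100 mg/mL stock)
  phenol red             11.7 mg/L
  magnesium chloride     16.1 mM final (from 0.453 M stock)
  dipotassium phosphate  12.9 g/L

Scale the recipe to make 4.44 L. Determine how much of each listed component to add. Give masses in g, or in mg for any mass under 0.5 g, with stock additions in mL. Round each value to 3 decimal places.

Working volume: 4.44 L.
L-asparagine: 0.722 g/L × 4.44 L = 3.206 g
sodium lactate: dilute stock: 1.31% ÷ 12.3% × 4440 mL = 472.878 mL
kanamycin: C1V1 = C2V2 → 20.6 µg/mL × 4440 mL ÷ 11900 µg/mL = 7.686 mL
ampicillin: C1V1 = C2V2 → 171 µg/mL × 4440 mL ÷ 100000 µg/mL = 7.592 mL
phenol red: 11.7 mg/L × 4.44 L = 51.948 mg
magnesium chloride: V = C2·V2/C1 = 16.1 mM × 4440 mL ÷ 453 mM = 157.801 mL
dipotassium phosphate: 12.9 g/L × 4.44 L = 57.276 g

L-asparagine 3.206 g; sodium lactate 472.878 mL; kanamycin 7.686 mL; ampicillin 7.592 mL; phenol red 51.948 mg; magnesium chloride 157.801 mL; dipotassium phosphate 57.276 g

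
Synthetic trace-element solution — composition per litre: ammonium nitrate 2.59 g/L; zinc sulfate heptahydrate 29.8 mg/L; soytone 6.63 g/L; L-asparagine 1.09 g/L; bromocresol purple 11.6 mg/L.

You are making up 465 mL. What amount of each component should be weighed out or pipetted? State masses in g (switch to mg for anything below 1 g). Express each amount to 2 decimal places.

ammonium nitrate 1.20 g; zinc sulfate heptahydrate 13.86 mg; soytone 3.08 g; L-asparagine 506.85 mg; bromocresol purple 5.39 mg

Target volume = 465 mL = 0.465 L.
ammonium nitrate: 2.59 g/L × 0.465 L = 1.20 g
zinc sulfate heptahydrate: 29.8 mg/L × 0.465 L = 13.86 mg
soytone: 6.63 g/L × 0.465 L = 3.08 g
L-asparagine: 1.09 g/L × 0.465 L = 0.50685 g = 506.85 mg
bromocresol purple: 11.6 mg/L × 0.465 L = 5.39 mg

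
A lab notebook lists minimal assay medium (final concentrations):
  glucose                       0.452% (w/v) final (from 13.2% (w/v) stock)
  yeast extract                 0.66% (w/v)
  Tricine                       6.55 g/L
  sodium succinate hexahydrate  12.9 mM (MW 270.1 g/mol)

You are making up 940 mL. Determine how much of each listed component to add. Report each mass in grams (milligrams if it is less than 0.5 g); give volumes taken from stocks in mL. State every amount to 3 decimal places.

glucose 32.188 mL; yeast extract 6.204 g; Tricine 6.157 g; sodium succinate hexahydrate 3.275 g

Scale factor relative to 1 L: 0.94.
glucose: V = C2·V2/C1 = 0.452% ÷ 13.2% × 940 mL = 32.188 mL
yeast extract: 0.66 g per 100 mL × 940 mL ÷ 100 = 6.204 g
Tricine: 6.55 g/L × 0.94 L = 6.157 g
sodium succinate hexahydrate: 12.9 mmol/L × 270.1 g/mol × 0.94 L ÷ 1000 = 3.275 g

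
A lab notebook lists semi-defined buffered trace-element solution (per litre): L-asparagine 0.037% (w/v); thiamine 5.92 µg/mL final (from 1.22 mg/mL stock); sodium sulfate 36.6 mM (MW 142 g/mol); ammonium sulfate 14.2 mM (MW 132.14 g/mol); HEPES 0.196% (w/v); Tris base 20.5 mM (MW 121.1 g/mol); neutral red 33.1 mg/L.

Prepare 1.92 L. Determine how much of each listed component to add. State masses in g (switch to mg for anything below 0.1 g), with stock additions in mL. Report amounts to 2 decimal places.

Working volume: 1.92 L.
L-asparagine: 0.037 g per 100 mL × 1920 mL ÷ 100 = 0.71 g
thiamine: V = C2·V2/C1 = 5.92 µg/mL × 1920 mL ÷ 1220 µg/mL = 9.32 mL
sodium sulfate: 36.6 mmol/L × 142 g/mol × 1.92 L ÷ 1000 = 9.98 g
ammonium sulfate: 14.2 mmol/L × 132.14 g/mol × 1.92 L ÷ 1000 = 3.60 g
HEPES: 0.196 g per 100 mL × 1920 mL ÷ 100 = 3.76 g
Tris base: 20.5 mmol/L × 121.1 g/mol × 1.92 L ÷ 1000 = 4.77 g
neutral red: 33.1 mg/L × 1.92 L = 63.55 mg

L-asparagine 0.71 g; thiamine 9.32 mL; sodium sulfate 9.98 g; ammonium sulfate 3.60 g; HEPES 3.76 g; Tris base 4.77 g; neutral red 63.55 mg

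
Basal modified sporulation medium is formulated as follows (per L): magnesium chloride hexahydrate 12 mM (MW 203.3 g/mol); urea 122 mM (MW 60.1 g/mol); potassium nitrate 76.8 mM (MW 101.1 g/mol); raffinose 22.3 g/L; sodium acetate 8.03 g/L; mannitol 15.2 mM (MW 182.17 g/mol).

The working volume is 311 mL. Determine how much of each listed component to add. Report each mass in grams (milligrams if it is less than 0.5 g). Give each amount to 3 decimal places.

Scale factor relative to 1 L: 0.311.
magnesium chloride hexahydrate: 12 mmol/L × 203.3 g/mol × 0.311 L ÷ 1000 = 0.759 g
urea: 122 mmol/L × 60.1 g/mol × 0.311 L ÷ 1000 = 2.280 g
potassium nitrate: 76.8 mmol/L × 101.1 g/mol × 0.311 L ÷ 1000 = 2.415 g
raffinose: 22.3 g/L × 0.311 L = 6.935 g
sodium acetate: 8.03 g/L × 0.311 L = 2.497 g
mannitol: 15.2 mmol/L × 182.17 g/mol × 0.311 L ÷ 1000 = 0.861 g

magnesium chloride hexahydrate 0.759 g; urea 2.280 g; potassium nitrate 2.415 g; raffinose 6.935 g; sodium acetate 2.497 g; mannitol 0.861 g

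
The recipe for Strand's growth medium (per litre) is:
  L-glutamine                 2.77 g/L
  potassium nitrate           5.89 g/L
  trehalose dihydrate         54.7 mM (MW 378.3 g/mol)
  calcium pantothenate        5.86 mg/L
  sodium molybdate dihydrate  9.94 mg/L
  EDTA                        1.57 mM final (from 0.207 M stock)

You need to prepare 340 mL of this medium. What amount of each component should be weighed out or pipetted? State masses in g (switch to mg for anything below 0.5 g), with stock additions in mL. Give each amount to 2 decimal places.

L-glutamine 0.94 g; potassium nitrate 2.00 g; trehalose dihydrate 7.04 g; calcium pantothenate 1.99 mg; sodium molybdate dihydrate 3.38 mg; EDTA 2.58 mL

Working volume: 340 mL = 0.34 L.
L-glutamine: 2.77 g/L × 0.34 L = 0.94 g
potassium nitrate: 5.89 g/L × 0.34 L = 2.00 g
trehalose dihydrate: 54.7 mmol/L × 378.3 g/mol × 0.34 L ÷ 1000 = 7.04 g
calcium pantothenate: 5.86 mg/L × 0.34 L = 1.99 mg
sodium molybdate dihydrate: 9.94 mg/L × 0.34 L = 3.38 mg
EDTA: V = C2·V2/C1 = 1.57 mM × 340 mL ÷ 207 mM = 2.58 mL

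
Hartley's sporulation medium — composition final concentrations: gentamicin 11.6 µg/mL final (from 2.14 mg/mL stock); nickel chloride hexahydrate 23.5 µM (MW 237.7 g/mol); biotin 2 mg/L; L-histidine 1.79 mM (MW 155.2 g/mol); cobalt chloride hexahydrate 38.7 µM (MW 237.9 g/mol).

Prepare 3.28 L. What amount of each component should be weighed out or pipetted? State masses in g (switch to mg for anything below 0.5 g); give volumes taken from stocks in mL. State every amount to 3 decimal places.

gentamicin 17.779 mL; nickel chloride hexahydrate 18.322 mg; biotin 6.560 mg; L-histidine 0.911 g; cobalt chloride hexahydrate 30.198 mg

Working volume: 3.28 L.
gentamicin: V = C2·V2/C1 = 11.6 µg/mL × 3280 mL ÷ 2140 µg/mL = 17.779 mL
nickel chloride hexahydrate: 23.5 µmol/L × 237.7 g/mol × 3.28 L ÷ 1000 = 18.322 mg
biotin: 2 mg/L × 3.28 L = 6.560 mg
L-histidine: 1.79 mmol/L × 155.2 g/mol × 3.28 L ÷ 1000 = 0.911 g
cobalt chloride hexahydrate: 38.7 µmol/L × 237.9 g/mol × 3.28 L ÷ 1000 = 30.198 mg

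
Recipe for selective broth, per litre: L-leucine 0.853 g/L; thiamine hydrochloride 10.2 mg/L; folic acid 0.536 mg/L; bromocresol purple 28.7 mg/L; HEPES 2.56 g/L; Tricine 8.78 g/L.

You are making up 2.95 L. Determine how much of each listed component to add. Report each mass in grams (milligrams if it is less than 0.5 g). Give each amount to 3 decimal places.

L-leucine 2.516 g; thiamine hydrochloride 30.090 mg; folic acid 1.581 mg; bromocresol purple 84.665 mg; HEPES 7.552 g; Tricine 25.901 g

Working volume: 2.95 L.
L-leucine: 0.853 g/L × 2.95 L = 2.516 g
thiamine hydrochloride: 10.2 mg/L × 2.95 L = 30.090 mg
folic acid: 0.536 mg/L × 2.95 L = 1.581 mg
bromocresol purple: 28.7 mg/L × 2.95 L = 84.665 mg
HEPES: 2.56 g/L × 2.95 L = 7.552 g
Tricine: 8.78 g/L × 2.95 L = 25.901 g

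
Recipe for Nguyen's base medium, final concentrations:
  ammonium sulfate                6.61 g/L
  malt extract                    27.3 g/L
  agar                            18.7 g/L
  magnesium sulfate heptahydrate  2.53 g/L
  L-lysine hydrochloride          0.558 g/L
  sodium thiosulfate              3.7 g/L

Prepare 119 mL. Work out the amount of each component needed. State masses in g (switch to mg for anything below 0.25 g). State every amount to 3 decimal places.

Target volume = 119 mL = 0.119 L.
ammonium sulfate: 6.61 g/L × 0.119 L = 0.787 g
malt extract: 27.3 g/L × 0.119 L = 3.249 g
agar: 18.7 g/L × 0.119 L = 2.225 g
magnesium sulfate heptahydrate: 2.53 g/L × 0.119 L = 0.301 g
L-lysine hydrochloride: 0.558 g/L × 0.119 L = 0.066402 g = 66.402 mg
sodium thiosulfate: 3.7 g/L × 0.119 L = 0.440 g

ammonium sulfate 0.787 g; malt extract 3.249 g; agar 2.225 g; magnesium sulfate heptahydrate 0.301 g; L-lysine hydrochloride 66.402 mg; sodium thiosulfate 0.440 g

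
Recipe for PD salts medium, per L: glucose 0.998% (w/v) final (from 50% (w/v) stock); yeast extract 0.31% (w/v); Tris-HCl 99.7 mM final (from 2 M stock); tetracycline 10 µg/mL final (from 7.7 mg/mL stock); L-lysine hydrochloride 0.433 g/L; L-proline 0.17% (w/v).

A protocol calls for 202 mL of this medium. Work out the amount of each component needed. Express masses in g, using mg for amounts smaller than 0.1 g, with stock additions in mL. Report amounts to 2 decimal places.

Target volume = 202 mL = 0.202 L.
glucose: V = C2·V2/C1 = 0.998% ÷ 50% × 202 mL = 4.03 mL
yeast extract: 0.31 g per 100 mL × 202 mL ÷ 100 = 0.63 g
Tris-HCl: dilute stock: 99.7 mM × 202 mL ÷ 2000 mM = 10.07 mL
tetracycline: dilute stock: 10 µg/mL × 202 mL ÷ 7700 µg/mL = 0.26 mL
L-lysine hydrochloride: 0.433 g/L × 0.202 L = 0.087466 g = 87.47 mg
L-proline: 0.17 g per 100 mL × 202 mL ÷ 100 = 0.34 g

glucose 4.03 mL; yeast extract 0.63 g; Tris-HCl 10.07 mL; tetracycline 0.26 mL; L-lysine hydrochloride 87.47 mg; L-proline 0.34 g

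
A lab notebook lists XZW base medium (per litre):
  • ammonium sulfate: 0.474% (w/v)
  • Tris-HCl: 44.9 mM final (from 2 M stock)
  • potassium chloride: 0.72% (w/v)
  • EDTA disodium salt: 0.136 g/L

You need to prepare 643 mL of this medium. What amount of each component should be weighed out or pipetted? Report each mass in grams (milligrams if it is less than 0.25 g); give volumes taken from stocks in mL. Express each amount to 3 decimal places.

ammonium sulfate 3.048 g; Tris-HCl 14.435 mL; potassium chloride 4.630 g; EDTA disodium salt 87.448 mg

Working volume: 643 mL = 0.643 L.
ammonium sulfate: 0.474 g per 100 mL × 643 mL ÷ 100 = 3.048 g
Tris-HCl: dilute stock: 44.9 mM × 643 mL ÷ 2000 mM = 14.435 mL
potassium chloride: 0.72 g per 100 mL × 643 mL ÷ 100 = 4.630 g
EDTA disodium salt: 0.136 g/L × 0.643 L = 0.087448 g = 87.448 mg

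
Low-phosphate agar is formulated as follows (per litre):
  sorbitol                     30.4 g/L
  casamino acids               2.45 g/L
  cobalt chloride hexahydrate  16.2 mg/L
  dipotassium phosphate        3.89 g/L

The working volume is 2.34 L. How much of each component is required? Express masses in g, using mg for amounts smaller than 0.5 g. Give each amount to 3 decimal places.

Scale factor relative to 1 L: 2.34.
sorbitol: 30.4 g/L × 2.34 L = 71.136 g
casamino acids: 2.45 g/L × 2.34 L = 5.733 g
cobalt chloride hexahydrate: 16.2 mg/L × 2.34 L = 37.908 mg
dipotassium phosphate: 3.89 g/L × 2.34 L = 9.103 g

sorbitol 71.136 g; casamino acids 5.733 g; cobalt chloride hexahydrate 37.908 mg; dipotassium phosphate 9.103 g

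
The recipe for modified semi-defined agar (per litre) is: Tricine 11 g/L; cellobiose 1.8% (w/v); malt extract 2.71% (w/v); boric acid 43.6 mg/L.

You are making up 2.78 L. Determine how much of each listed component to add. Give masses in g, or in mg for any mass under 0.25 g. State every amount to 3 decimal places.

Scale factor relative to 1 L: 2.78.
Tricine: 11 g/L × 2.78 L = 30.580 g
cellobiose: 1.8 g per 100 mL × 2780 mL ÷ 100 = 50.040 g
malt extract: 2.71 g per 100 mL × 2780 mL ÷ 100 = 75.338 g
boric acid: 43.6 mg/L × 2.78 L = 121.208 mg

Tricine 30.580 g; cellobiose 50.040 g; malt extract 75.338 g; boric acid 121.208 mg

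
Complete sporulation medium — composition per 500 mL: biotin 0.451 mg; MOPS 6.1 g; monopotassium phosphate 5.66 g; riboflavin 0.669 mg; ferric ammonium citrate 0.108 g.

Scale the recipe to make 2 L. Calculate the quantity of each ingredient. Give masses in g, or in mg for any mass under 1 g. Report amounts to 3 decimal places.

Ratio of target to recipe volume: 2000 / 500 = 4.
biotin: 0.451 mg × (2000 mL / 500 mL) = 1.804 mg
MOPS: 6.1 g × (2000 mL / 500 mL) = 24.400 g
monopotassium phosphate: 5.66 g × (2000 mL / 500 mL) = 22.640 g
riboflavin: 0.669 mg × (2000 mL / 500 mL) = 2.676 mg
ferric ammonium citrate: 0.108 g × (2000 mL / 500 mL) = 0.432 g = 432.000 mg

biotin 1.804 mg; MOPS 24.400 g; monopotassium phosphate 22.640 g; riboflavin 2.676 mg; ferric ammonium citrate 432.000 mg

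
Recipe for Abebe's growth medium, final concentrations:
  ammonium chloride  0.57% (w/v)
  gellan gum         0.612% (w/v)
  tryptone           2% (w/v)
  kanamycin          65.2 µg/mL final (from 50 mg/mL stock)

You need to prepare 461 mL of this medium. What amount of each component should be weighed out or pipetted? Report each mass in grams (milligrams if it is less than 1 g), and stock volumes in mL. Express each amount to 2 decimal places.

Target volume = 461 mL = 0.461 L.
ammonium chloride: 0.57 g per 100 mL × 461 mL ÷ 100 = 2.63 g
gellan gum: 0.612 g per 100 mL × 461 mL ÷ 100 = 2.82 g
tryptone: 2 g per 100 mL × 461 mL ÷ 100 = 9.22 g
kanamycin: C1V1 = C2V2 → 65.2 µg/mL × 461 mL ÷ 50000 µg/mL = 0.60 mL

ammonium chloride 2.63 g; gellan gum 2.82 g; tryptone 9.22 g; kanamycin 0.60 mL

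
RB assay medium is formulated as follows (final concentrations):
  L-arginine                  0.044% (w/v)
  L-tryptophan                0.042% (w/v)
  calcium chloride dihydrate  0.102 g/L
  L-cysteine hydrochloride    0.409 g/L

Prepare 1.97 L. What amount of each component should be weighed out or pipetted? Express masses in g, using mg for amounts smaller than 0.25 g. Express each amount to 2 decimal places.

Working volume: 1.97 L.
L-arginine: 0.044% w/v = 0.44 g/L → 0.44 × 1.97 L = 0.87 g
L-tryptophan: 0.042% w/v = 0.42 g/L → 0.42 × 1.97 L = 0.83 g
calcium chloride dihydrate: 0.102 g/L × 1.97 L = 0.20094 g = 200.94 mg
L-cysteine hydrochloride: 0.409 g/L × 1.97 L = 0.81 g

L-arginine 0.87 g; L-tryptophan 0.83 g; calcium chloride dihydrate 200.94 mg; L-cysteine hydrochloride 0.81 g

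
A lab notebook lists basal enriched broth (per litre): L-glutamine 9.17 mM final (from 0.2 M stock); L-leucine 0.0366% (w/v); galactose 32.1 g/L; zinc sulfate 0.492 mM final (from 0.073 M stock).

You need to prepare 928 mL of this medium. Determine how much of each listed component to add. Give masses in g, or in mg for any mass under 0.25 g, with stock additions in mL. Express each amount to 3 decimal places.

L-glutamine 42.549 mL; L-leucine 0.340 g; galactose 29.789 g; zinc sulfate 6.254 mL

Working volume: 928 mL = 0.928 L.
L-glutamine: C1V1 = C2V2 → 9.17 mM × 928 mL ÷ 200 mM = 42.549 mL
L-leucine: 0.0366% w/v = 0.366 g/L → 0.366 × 0.928 L = 0.340 g
galactose: 32.1 g/L × 0.928 L = 29.789 g
zinc sulfate: dilute stock: 0.492 mM × 928 mL ÷ 73 mM = 6.254 mL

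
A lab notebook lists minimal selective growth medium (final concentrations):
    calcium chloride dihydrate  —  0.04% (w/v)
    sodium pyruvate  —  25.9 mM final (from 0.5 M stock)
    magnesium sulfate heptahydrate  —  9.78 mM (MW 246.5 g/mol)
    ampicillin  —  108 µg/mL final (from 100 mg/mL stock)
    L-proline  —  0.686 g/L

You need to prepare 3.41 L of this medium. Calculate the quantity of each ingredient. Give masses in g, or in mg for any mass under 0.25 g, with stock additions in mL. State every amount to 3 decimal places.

Working volume: 3.41 L.
calcium chloride dihydrate: 0.04% w/v = 0.4 g/L → 0.4 × 3.41 L = 1.364 g
sodium pyruvate: dilute stock: 25.9 mM × 3410 mL ÷ 500 mM = 176.638 mL
magnesium sulfate heptahydrate: 9.78 mmol/L × 246.5 g/mol × 3.41 L ÷ 1000 = 8.221 g
ampicillin: dilute stock: 108 µg/mL × 3410 mL ÷ 100000 µg/mL = 3.683 mL
L-proline: 0.686 g/L × 3.41 L = 2.339 g

calcium chloride dihydrate 1.364 g; sodium pyruvate 176.638 mL; magnesium sulfate heptahydrate 8.221 g; ampicillin 3.683 mL; L-proline 2.339 g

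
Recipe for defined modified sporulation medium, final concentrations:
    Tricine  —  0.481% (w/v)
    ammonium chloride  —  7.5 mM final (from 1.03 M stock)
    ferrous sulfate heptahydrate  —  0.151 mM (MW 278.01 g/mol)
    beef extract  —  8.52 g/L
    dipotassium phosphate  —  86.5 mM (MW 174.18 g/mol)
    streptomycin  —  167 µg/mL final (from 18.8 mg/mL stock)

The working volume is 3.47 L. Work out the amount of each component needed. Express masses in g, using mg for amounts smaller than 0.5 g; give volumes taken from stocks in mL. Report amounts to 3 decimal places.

Working volume: 3.47 L.
Tricine: 0.481% w/v = 4.81 g/L → 4.81 × 3.47 L = 16.691 g
ammonium chloride: V = C2·V2/C1 = 7.5 mM × 3470 mL ÷ 1030 mM = 25.267 mL
ferrous sulfate heptahydrate: 0.151 mmol/L × 278.01 mg/mmol × 3.47 L = 145.669 mg
beef extract: 8.52 g/L × 3.47 L = 29.564 g
dipotassium phosphate: 86.5 mmol/L × 174.18 g/mol × 3.47 L ÷ 1000 = 52.281 g
streptomycin: dilute stock: 167 µg/mL × 3470 mL ÷ 18800 µg/mL = 30.824 mL

Tricine 16.691 g; ammonium chloride 25.267 mL; ferrous sulfate heptahydrate 145.669 mg; beef extract 29.564 g; dipotassium phosphate 52.281 g; streptomycin 30.824 mL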